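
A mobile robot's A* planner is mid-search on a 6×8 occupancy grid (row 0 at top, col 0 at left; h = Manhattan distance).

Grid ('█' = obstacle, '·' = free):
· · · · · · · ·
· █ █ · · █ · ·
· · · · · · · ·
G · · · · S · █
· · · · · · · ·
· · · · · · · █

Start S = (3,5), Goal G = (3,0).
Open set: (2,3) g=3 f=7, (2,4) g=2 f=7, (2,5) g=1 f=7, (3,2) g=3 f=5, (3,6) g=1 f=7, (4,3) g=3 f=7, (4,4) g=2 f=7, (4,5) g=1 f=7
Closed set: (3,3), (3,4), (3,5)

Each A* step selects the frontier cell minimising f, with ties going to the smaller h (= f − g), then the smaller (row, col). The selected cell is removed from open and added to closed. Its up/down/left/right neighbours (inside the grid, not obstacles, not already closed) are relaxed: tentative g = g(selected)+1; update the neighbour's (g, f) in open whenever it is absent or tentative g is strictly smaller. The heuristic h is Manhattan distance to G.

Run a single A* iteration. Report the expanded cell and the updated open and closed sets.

expanded=(3,2); open=[(2,2) g=4 f=7, (2,3) g=3 f=7, (2,4) g=2 f=7, (2,5) g=1 f=7, (3,1) g=4 f=5, (3,6) g=1 f=7, (4,2) g=4 f=7, (4,3) g=3 f=7, (4,4) g=2 f=7, (4,5) g=1 f=7]; closed=[(3,2), (3,3), (3,4), (3,5)]

step 1: expand (3,2) (f=5, h=2) → closed; open now [(2,2) g=4 f=7, (2,3) g=3 f=7, (2,4) g=2 f=7, (2,5) g=1 f=7, (3,1) g=4 f=5, (3,6) g=1 f=7, (4,2) g=4 f=7, (4,3) g=3 f=7, (4,4) g=2 f=7, (4,5) g=1 f=7]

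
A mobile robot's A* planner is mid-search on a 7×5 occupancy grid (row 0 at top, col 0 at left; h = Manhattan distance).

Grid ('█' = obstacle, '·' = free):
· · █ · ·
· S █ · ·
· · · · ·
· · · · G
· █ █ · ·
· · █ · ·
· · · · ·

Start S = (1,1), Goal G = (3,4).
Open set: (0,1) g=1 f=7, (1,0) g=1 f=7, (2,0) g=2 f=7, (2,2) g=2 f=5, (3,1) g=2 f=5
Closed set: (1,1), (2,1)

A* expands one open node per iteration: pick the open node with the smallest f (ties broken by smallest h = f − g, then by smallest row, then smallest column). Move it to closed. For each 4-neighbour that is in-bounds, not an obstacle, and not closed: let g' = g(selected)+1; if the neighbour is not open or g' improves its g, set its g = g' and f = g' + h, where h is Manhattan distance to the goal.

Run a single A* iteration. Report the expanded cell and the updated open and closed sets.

expanded=(2,2); open=[(0,1) g=1 f=7, (1,0) g=1 f=7, (2,0) g=2 f=7, (2,3) g=3 f=5, (3,1) g=2 f=5, (3,2) g=3 f=5]; closed=[(1,1), (2,1), (2,2)]

step 1: expand (2,2) (f=5, h=3) → closed; open now [(0,1) g=1 f=7, (1,0) g=1 f=7, (2,0) g=2 f=7, (2,3) g=3 f=5, (3,1) g=2 f=5, (3,2) g=3 f=5]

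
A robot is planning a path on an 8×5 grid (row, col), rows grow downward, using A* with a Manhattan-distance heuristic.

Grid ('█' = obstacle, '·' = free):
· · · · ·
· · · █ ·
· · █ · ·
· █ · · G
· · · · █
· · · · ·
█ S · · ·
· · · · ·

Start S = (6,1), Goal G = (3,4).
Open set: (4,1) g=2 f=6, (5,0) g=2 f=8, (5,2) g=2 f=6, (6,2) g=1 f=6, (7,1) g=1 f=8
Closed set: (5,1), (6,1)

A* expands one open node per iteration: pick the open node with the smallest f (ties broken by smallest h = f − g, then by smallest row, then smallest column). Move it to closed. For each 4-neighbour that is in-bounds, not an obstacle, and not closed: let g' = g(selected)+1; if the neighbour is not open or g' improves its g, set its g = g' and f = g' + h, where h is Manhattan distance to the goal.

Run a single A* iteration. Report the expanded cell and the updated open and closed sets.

expanded=(4,1); open=[(4,0) g=3 f=8, (4,2) g=3 f=6, (5,0) g=2 f=8, (5,2) g=2 f=6, (6,2) g=1 f=6, (7,1) g=1 f=8]; closed=[(4,1), (5,1), (6,1)]

step 1: expand (4,1) (f=6, h=4) → closed; open now [(4,0) g=3 f=8, (4,2) g=3 f=6, (5,0) g=2 f=8, (5,2) g=2 f=6, (6,2) g=1 f=6, (7,1) g=1 f=8]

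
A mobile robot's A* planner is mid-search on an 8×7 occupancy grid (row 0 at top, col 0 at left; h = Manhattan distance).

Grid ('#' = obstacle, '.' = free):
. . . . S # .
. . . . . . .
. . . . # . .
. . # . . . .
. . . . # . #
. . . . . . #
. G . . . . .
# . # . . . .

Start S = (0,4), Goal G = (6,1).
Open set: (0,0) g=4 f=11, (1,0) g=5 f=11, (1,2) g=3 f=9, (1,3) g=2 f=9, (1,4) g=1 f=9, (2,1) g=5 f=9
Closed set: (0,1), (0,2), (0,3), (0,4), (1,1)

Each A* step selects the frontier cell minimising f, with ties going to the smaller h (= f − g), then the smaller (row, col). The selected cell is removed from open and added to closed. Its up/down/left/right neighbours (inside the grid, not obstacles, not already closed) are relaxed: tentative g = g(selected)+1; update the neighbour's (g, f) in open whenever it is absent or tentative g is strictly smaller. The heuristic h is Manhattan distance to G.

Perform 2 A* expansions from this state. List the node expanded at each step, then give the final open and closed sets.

step 1: expand (2,1) (f=9, h=4) → closed; open now [(0,0) g=4 f=11, (1,0) g=5 f=11, (1,2) g=3 f=9, (1,3) g=2 f=9, (1,4) g=1 f=9, (2,0) g=6 f=11, (2,2) g=6 f=11, (3,1) g=6 f=9]
step 2: expand (3,1) (f=9, h=3) → closed; open now [(0,0) g=4 f=11, (1,0) g=5 f=11, (1,2) g=3 f=9, (1,3) g=2 f=9, (1,4) g=1 f=9, (2,0) g=6 f=11, (2,2) g=6 f=11, (3,0) g=7 f=11, (4,1) g=7 f=9]

order=[(2,1) → (3,1)]; open=[(0,0) g=4 f=11, (1,0) g=5 f=11, (1,2) g=3 f=9, (1,3) g=2 f=9, (1,4) g=1 f=9, (2,0) g=6 f=11, (2,2) g=6 f=11, (3,0) g=7 f=11, (4,1) g=7 f=9]; closed=[(0,1), (0,2), (0,3), (0,4), (1,1), (2,1), (3,1)]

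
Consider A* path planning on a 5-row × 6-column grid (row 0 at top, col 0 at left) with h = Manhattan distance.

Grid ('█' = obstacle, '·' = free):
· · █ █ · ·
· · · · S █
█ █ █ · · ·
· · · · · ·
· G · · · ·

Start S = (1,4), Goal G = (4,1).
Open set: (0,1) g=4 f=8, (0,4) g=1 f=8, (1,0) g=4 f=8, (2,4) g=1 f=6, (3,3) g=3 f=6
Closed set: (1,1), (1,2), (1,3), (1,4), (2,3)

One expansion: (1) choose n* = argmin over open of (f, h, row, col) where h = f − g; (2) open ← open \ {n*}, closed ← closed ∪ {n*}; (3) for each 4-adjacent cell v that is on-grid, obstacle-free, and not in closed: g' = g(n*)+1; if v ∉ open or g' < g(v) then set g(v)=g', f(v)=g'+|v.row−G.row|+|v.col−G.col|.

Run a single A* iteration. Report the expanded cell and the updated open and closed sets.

expanded=(3,3); open=[(0,1) g=4 f=8, (0,4) g=1 f=8, (1,0) g=4 f=8, (2,4) g=1 f=6, (3,2) g=4 f=6, (3,4) g=4 f=8, (4,3) g=4 f=6]; closed=[(1,1), (1,2), (1,3), (1,4), (2,3), (3,3)]

step 1: expand (3,3) (f=6, h=3) → closed; open now [(0,1) g=4 f=8, (0,4) g=1 f=8, (1,0) g=4 f=8, (2,4) g=1 f=6, (3,2) g=4 f=6, (3,4) g=4 f=8, (4,3) g=4 f=6]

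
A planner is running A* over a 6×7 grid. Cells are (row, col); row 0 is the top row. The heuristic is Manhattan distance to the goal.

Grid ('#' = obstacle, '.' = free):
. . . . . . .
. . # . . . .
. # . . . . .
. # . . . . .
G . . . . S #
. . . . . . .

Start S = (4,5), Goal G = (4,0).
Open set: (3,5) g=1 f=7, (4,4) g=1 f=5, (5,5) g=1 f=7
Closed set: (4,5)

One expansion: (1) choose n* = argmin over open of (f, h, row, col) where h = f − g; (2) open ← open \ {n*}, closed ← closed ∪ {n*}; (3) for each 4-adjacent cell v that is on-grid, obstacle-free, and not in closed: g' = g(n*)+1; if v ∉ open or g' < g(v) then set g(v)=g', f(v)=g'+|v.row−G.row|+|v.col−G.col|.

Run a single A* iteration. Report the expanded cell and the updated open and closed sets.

step 1: expand (4,4) (f=5, h=4) → closed; open now [(3,4) g=2 f=7, (3,5) g=1 f=7, (4,3) g=2 f=5, (5,4) g=2 f=7, (5,5) g=1 f=7]

expanded=(4,4); open=[(3,4) g=2 f=7, (3,5) g=1 f=7, (4,3) g=2 f=5, (5,4) g=2 f=7, (5,5) g=1 f=7]; closed=[(4,4), (4,5)]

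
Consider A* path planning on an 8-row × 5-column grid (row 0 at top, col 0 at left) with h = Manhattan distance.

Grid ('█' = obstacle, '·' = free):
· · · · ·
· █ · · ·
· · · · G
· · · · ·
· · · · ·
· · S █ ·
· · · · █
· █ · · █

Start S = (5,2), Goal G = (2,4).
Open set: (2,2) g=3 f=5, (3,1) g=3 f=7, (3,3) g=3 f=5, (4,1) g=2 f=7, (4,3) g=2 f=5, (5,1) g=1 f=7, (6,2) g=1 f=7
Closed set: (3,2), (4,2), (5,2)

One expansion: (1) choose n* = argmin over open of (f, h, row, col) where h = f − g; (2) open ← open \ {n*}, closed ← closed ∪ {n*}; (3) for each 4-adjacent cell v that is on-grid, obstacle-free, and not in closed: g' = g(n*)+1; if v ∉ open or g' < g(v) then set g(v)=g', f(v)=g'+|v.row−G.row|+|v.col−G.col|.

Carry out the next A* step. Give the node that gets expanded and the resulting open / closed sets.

step 1: expand (2,2) (f=5, h=2) → closed; open now [(1,2) g=4 f=7, (2,1) g=4 f=7, (2,3) g=4 f=5, (3,1) g=3 f=7, (3,3) g=3 f=5, (4,1) g=2 f=7, (4,3) g=2 f=5, (5,1) g=1 f=7, (6,2) g=1 f=7]

expanded=(2,2); open=[(1,2) g=4 f=7, (2,1) g=4 f=7, (2,3) g=4 f=5, (3,1) g=3 f=7, (3,3) g=3 f=5, (4,1) g=2 f=7, (4,3) g=2 f=5, (5,1) g=1 f=7, (6,2) g=1 f=7]; closed=[(2,2), (3,2), (4,2), (5,2)]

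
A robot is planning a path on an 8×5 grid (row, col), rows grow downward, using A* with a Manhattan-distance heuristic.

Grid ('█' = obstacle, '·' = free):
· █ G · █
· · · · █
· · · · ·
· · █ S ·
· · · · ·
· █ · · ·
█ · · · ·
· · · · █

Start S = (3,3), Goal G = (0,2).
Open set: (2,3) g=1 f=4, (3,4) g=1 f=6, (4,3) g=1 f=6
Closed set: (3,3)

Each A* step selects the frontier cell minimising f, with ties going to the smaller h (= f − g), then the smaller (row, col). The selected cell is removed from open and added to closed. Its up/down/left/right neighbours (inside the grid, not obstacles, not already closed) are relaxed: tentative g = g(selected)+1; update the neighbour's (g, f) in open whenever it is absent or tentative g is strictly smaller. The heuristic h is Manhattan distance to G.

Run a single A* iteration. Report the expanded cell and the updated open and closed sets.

step 1: expand (2,3) (f=4, h=3) → closed; open now [(1,3) g=2 f=4, (2,2) g=2 f=4, (2,4) g=2 f=6, (3,4) g=1 f=6, (4,3) g=1 f=6]

expanded=(2,3); open=[(1,3) g=2 f=4, (2,2) g=2 f=4, (2,4) g=2 f=6, (3,4) g=1 f=6, (4,3) g=1 f=6]; closed=[(2,3), (3,3)]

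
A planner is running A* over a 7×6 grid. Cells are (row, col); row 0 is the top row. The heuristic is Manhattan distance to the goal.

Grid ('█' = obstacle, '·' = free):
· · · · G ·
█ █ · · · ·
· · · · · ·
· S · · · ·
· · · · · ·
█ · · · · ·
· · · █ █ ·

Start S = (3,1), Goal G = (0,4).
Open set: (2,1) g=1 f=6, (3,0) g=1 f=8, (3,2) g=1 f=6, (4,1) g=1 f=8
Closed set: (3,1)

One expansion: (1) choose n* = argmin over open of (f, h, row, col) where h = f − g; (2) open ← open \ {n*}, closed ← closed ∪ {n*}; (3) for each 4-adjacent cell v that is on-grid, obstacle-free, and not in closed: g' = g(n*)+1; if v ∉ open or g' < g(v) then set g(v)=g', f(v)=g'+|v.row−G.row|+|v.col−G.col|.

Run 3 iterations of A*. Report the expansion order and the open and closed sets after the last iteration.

order=[(2,1) → (2,2) → (1,2)]; open=[(0,2) g=4 f=6, (1,3) g=4 f=6, (2,0) g=2 f=8, (2,3) g=3 f=6, (3,0) g=1 f=8, (3,2) g=1 f=6, (4,1) g=1 f=8]; closed=[(1,2), (2,1), (2,2), (3,1)]

step 1: expand (2,1) (f=6, h=5) → closed; open now [(2,0) g=2 f=8, (2,2) g=2 f=6, (3,0) g=1 f=8, (3,2) g=1 f=6, (4,1) g=1 f=8]
step 2: expand (2,2) (f=6, h=4) → closed; open now [(1,2) g=3 f=6, (2,0) g=2 f=8, (2,3) g=3 f=6, (3,0) g=1 f=8, (3,2) g=1 f=6, (4,1) g=1 f=8]
step 3: expand (1,2) (f=6, h=3) → closed; open now [(0,2) g=4 f=6, (1,3) g=4 f=6, (2,0) g=2 f=8, (2,3) g=3 f=6, (3,0) g=1 f=8, (3,2) g=1 f=6, (4,1) g=1 f=8]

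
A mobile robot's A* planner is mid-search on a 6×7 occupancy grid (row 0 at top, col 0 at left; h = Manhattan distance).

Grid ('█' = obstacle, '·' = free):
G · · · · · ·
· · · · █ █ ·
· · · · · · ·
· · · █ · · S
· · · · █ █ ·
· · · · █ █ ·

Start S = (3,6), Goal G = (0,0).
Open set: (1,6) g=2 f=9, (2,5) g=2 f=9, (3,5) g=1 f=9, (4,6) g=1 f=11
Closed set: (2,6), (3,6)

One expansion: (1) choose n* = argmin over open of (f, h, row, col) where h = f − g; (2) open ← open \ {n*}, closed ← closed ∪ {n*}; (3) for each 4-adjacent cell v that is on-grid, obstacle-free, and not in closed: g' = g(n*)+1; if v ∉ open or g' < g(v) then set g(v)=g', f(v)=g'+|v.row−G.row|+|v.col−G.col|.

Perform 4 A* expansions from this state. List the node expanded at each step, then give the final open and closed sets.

step 1: expand (1,6) (f=9, h=7) → closed; open now [(0,6) g=3 f=9, (2,5) g=2 f=9, (3,5) g=1 f=9, (4,6) g=1 f=11]
step 2: expand (0,6) (f=9, h=6) → closed; open now [(0,5) g=4 f=9, (2,5) g=2 f=9, (3,5) g=1 f=9, (4,6) g=1 f=11]
step 3: expand (0,5) (f=9, h=5) → closed; open now [(0,4) g=5 f=9, (2,5) g=2 f=9, (3,5) g=1 f=9, (4,6) g=1 f=11]
step 4: expand (0,4) (f=9, h=4) → closed; open now [(0,3) g=6 f=9, (2,5) g=2 f=9, (3,5) g=1 f=9, (4,6) g=1 f=11]

order=[(1,6) → (0,6) → (0,5) → (0,4)]; open=[(0,3) g=6 f=9, (2,5) g=2 f=9, (3,5) g=1 f=9, (4,6) g=1 f=11]; closed=[(0,4), (0,5), (0,6), (1,6), (2,6), (3,6)]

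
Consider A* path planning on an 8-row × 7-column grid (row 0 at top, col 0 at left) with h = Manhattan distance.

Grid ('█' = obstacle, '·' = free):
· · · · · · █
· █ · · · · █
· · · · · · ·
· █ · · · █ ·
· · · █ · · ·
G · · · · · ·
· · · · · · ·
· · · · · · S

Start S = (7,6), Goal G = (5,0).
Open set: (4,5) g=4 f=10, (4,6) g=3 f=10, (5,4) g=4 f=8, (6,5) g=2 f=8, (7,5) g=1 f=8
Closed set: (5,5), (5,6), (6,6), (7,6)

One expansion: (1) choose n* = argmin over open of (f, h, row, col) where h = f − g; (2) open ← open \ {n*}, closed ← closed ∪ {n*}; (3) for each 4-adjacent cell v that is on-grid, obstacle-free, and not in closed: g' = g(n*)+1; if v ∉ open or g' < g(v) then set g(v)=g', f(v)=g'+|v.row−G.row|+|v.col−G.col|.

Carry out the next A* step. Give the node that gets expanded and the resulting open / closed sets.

expanded=(5,4); open=[(4,4) g=5 f=10, (4,5) g=4 f=10, (4,6) g=3 f=10, (5,3) g=5 f=8, (6,4) g=5 f=10, (6,5) g=2 f=8, (7,5) g=1 f=8]; closed=[(5,4), (5,5), (5,6), (6,6), (7,6)]

step 1: expand (5,4) (f=8, h=4) → closed; open now [(4,4) g=5 f=10, (4,5) g=4 f=10, (4,6) g=3 f=10, (5,3) g=5 f=8, (6,4) g=5 f=10, (6,5) g=2 f=8, (7,5) g=1 f=8]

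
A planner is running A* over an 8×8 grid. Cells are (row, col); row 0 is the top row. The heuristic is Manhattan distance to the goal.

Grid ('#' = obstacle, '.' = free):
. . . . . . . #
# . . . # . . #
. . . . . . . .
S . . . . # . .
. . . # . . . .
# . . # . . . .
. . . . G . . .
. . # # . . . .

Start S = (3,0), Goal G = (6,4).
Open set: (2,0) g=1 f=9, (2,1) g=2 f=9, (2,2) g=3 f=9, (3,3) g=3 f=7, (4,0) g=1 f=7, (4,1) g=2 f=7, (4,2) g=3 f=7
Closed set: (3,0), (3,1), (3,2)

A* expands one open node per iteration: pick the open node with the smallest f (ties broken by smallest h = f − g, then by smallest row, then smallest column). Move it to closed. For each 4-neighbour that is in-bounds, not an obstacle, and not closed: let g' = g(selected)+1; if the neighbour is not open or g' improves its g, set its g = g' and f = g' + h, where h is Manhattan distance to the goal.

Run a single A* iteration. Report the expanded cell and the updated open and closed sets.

expanded=(3,3); open=[(2,0) g=1 f=9, (2,1) g=2 f=9, (2,2) g=3 f=9, (2,3) g=4 f=9, (3,4) g=4 f=7, (4,0) g=1 f=7, (4,1) g=2 f=7, (4,2) g=3 f=7]; closed=[(3,0), (3,1), (3,2), (3,3)]

step 1: expand (3,3) (f=7, h=4) → closed; open now [(2,0) g=1 f=9, (2,1) g=2 f=9, (2,2) g=3 f=9, (2,3) g=4 f=9, (3,4) g=4 f=7, (4,0) g=1 f=7, (4,1) g=2 f=7, (4,2) g=3 f=7]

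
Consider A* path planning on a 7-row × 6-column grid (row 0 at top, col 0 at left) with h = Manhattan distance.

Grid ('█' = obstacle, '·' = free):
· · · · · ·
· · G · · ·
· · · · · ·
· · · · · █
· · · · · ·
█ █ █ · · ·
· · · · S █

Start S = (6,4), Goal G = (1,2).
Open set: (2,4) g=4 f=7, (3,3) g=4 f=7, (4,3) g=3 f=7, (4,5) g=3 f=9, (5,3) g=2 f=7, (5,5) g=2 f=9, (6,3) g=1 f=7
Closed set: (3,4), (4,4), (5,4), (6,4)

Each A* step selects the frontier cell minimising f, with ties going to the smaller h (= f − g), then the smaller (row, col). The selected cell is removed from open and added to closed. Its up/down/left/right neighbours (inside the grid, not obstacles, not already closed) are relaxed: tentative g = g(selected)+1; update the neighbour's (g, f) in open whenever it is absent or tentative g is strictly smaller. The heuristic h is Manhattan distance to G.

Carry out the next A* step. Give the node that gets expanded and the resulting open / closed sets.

step 1: expand (2,4) (f=7, h=3) → closed; open now [(1,4) g=5 f=7, (2,3) g=5 f=7, (2,5) g=5 f=9, (3,3) g=4 f=7, (4,3) g=3 f=7, (4,5) g=3 f=9, (5,3) g=2 f=7, (5,5) g=2 f=9, (6,3) g=1 f=7]

expanded=(2,4); open=[(1,4) g=5 f=7, (2,3) g=5 f=7, (2,5) g=5 f=9, (3,3) g=4 f=7, (4,3) g=3 f=7, (4,5) g=3 f=9, (5,3) g=2 f=7, (5,5) g=2 f=9, (6,3) g=1 f=7]; closed=[(2,4), (3,4), (4,4), (5,4), (6,4)]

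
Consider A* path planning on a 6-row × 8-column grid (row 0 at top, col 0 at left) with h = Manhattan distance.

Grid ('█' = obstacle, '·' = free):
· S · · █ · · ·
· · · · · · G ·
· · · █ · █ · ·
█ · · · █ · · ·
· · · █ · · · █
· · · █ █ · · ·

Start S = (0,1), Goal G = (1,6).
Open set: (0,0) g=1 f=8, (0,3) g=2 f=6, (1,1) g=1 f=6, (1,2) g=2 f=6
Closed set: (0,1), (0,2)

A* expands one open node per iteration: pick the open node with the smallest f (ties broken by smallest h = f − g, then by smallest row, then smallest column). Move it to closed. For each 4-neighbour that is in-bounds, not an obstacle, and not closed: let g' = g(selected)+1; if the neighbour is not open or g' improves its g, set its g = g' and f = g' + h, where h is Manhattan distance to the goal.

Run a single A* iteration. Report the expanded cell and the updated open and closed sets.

expanded=(0,3); open=[(0,0) g=1 f=8, (1,1) g=1 f=6, (1,2) g=2 f=6, (1,3) g=3 f=6]; closed=[(0,1), (0,2), (0,3)]

step 1: expand (0,3) (f=6, h=4) → closed; open now [(0,0) g=1 f=8, (1,1) g=1 f=6, (1,2) g=2 f=6, (1,3) g=3 f=6]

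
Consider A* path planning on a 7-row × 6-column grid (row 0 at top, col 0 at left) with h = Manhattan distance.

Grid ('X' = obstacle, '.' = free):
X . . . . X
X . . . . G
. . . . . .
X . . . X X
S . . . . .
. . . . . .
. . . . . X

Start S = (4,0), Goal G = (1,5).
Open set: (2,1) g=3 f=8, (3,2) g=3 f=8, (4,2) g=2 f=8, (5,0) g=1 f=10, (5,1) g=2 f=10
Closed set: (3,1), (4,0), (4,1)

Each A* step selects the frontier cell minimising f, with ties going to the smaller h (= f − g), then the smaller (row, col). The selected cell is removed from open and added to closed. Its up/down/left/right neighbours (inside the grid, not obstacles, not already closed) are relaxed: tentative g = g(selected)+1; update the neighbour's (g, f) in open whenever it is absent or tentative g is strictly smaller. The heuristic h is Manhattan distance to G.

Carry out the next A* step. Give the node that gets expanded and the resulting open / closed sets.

expanded=(2,1); open=[(1,1) g=4 f=8, (2,0) g=4 f=10, (2,2) g=4 f=8, (3,2) g=3 f=8, (4,2) g=2 f=8, (5,0) g=1 f=10, (5,1) g=2 f=10]; closed=[(2,1), (3,1), (4,0), (4,1)]

step 1: expand (2,1) (f=8, h=5) → closed; open now [(1,1) g=4 f=8, (2,0) g=4 f=10, (2,2) g=4 f=8, (3,2) g=3 f=8, (4,2) g=2 f=8, (5,0) g=1 f=10, (5,1) g=2 f=10]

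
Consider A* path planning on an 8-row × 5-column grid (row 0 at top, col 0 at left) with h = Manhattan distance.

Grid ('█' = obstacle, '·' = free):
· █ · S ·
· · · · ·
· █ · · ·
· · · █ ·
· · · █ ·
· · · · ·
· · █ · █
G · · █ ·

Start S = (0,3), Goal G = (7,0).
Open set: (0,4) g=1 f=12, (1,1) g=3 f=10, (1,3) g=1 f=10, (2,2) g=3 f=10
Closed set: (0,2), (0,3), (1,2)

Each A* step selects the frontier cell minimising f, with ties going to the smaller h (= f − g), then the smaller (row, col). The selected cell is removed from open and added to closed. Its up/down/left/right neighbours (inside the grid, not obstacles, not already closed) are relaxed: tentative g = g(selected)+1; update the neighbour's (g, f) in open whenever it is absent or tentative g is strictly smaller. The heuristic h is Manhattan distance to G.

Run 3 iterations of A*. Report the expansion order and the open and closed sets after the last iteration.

step 1: expand (1,1) (f=10, h=7) → closed; open now [(0,4) g=1 f=12, (1,0) g=4 f=10, (1,3) g=1 f=10, (2,2) g=3 f=10]
step 2: expand (1,0) (f=10, h=6) → closed; open now [(0,0) g=5 f=12, (0,4) g=1 f=12, (1,3) g=1 f=10, (2,0) g=5 f=10, (2,2) g=3 f=10]
step 3: expand (2,0) (f=10, h=5) → closed; open now [(0,0) g=5 f=12, (0,4) g=1 f=12, (1,3) g=1 f=10, (2,2) g=3 f=10, (3,0) g=6 f=10]

order=[(1,1) → (1,0) → (2,0)]; open=[(0,0) g=5 f=12, (0,4) g=1 f=12, (1,3) g=1 f=10, (2,2) g=3 f=10, (3,0) g=6 f=10]; closed=[(0,2), (0,3), (1,0), (1,1), (1,2), (2,0)]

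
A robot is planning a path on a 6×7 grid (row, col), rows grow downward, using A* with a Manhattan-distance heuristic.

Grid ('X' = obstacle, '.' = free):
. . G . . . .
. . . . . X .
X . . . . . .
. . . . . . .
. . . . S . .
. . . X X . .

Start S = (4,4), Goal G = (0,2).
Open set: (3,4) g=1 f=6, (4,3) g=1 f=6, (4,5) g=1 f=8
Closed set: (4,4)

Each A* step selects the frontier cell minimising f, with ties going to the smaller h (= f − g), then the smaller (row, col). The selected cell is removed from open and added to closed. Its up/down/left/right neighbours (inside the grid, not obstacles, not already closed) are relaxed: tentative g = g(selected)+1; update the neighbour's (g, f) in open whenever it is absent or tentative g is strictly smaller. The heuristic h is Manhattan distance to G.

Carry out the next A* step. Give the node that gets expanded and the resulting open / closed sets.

step 1: expand (3,4) (f=6, h=5) → closed; open now [(2,4) g=2 f=6, (3,3) g=2 f=6, (3,5) g=2 f=8, (4,3) g=1 f=6, (4,5) g=1 f=8]

expanded=(3,4); open=[(2,4) g=2 f=6, (3,3) g=2 f=6, (3,5) g=2 f=8, (4,3) g=1 f=6, (4,5) g=1 f=8]; closed=[(3,4), (4,4)]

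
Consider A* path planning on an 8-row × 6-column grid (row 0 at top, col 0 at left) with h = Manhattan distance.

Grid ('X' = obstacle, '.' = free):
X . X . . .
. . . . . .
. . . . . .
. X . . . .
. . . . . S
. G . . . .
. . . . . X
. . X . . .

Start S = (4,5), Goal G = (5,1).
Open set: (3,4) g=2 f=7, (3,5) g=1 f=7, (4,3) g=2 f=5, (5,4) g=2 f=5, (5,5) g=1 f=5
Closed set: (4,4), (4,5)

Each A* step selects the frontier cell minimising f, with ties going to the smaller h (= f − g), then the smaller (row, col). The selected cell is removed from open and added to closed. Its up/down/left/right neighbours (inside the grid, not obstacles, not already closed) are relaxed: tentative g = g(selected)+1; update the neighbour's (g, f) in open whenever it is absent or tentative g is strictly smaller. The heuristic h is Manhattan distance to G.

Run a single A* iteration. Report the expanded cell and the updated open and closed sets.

expanded=(4,3); open=[(3,3) g=3 f=7, (3,4) g=2 f=7, (3,5) g=1 f=7, (4,2) g=3 f=5, (5,3) g=3 f=5, (5,4) g=2 f=5, (5,5) g=1 f=5]; closed=[(4,3), (4,4), (4,5)]

step 1: expand (4,3) (f=5, h=3) → closed; open now [(3,3) g=3 f=7, (3,4) g=2 f=7, (3,5) g=1 f=7, (4,2) g=3 f=5, (5,3) g=3 f=5, (5,4) g=2 f=5, (5,5) g=1 f=5]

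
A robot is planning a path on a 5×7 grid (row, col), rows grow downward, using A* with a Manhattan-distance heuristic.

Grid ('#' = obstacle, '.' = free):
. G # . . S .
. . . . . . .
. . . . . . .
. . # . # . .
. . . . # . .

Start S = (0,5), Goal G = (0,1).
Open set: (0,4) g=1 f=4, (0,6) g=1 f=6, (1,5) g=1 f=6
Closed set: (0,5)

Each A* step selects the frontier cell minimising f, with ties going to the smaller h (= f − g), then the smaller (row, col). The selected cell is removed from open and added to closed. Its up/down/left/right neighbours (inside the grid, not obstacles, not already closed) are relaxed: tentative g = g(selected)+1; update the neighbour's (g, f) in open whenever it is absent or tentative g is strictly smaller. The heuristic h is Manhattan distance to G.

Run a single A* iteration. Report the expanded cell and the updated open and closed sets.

expanded=(0,4); open=[(0,3) g=2 f=4, (0,6) g=1 f=6, (1,4) g=2 f=6, (1,5) g=1 f=6]; closed=[(0,4), (0,5)]

step 1: expand (0,4) (f=4, h=3) → closed; open now [(0,3) g=2 f=4, (0,6) g=1 f=6, (1,4) g=2 f=6, (1,5) g=1 f=6]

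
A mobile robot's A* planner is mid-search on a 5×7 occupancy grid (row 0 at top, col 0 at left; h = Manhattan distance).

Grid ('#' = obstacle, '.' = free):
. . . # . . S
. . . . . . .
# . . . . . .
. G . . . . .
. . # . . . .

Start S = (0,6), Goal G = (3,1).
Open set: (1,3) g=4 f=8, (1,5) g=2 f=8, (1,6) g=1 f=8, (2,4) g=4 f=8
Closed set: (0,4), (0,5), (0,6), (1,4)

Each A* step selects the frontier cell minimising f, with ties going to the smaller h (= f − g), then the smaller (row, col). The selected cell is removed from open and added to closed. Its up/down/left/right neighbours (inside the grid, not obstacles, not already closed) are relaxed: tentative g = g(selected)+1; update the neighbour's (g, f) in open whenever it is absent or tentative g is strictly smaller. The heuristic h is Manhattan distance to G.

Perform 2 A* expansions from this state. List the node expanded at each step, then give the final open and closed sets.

order=[(1,3) → (1,2)]; open=[(0,2) g=6 f=10, (1,1) g=6 f=8, (1,5) g=2 f=8, (1,6) g=1 f=8, (2,2) g=6 f=8, (2,3) g=5 f=8, (2,4) g=4 f=8]; closed=[(0,4), (0,5), (0,6), (1,2), (1,3), (1,4)]

step 1: expand (1,3) (f=8, h=4) → closed; open now [(1,2) g=5 f=8, (1,5) g=2 f=8, (1,6) g=1 f=8, (2,3) g=5 f=8, (2,4) g=4 f=8]
step 2: expand (1,2) (f=8, h=3) → closed; open now [(0,2) g=6 f=10, (1,1) g=6 f=8, (1,5) g=2 f=8, (1,6) g=1 f=8, (2,2) g=6 f=8, (2,3) g=5 f=8, (2,4) g=4 f=8]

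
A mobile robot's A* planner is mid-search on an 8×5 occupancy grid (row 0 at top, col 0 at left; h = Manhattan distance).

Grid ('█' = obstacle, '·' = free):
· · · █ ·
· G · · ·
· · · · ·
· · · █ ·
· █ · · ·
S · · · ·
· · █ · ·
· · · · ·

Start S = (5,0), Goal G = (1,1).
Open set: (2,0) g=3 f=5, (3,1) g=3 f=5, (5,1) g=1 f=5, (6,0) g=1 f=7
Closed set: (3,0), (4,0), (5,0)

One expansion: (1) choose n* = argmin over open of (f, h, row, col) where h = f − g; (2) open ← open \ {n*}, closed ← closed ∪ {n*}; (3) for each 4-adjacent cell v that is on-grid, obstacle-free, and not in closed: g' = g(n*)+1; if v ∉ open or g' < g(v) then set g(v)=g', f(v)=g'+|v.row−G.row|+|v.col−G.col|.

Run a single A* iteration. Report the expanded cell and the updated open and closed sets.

expanded=(2,0); open=[(1,0) g=4 f=5, (2,1) g=4 f=5, (3,1) g=3 f=5, (5,1) g=1 f=5, (6,0) g=1 f=7]; closed=[(2,0), (3,0), (4,0), (5,0)]

step 1: expand (2,0) (f=5, h=2) → closed; open now [(1,0) g=4 f=5, (2,1) g=4 f=5, (3,1) g=3 f=5, (5,1) g=1 f=5, (6,0) g=1 f=7]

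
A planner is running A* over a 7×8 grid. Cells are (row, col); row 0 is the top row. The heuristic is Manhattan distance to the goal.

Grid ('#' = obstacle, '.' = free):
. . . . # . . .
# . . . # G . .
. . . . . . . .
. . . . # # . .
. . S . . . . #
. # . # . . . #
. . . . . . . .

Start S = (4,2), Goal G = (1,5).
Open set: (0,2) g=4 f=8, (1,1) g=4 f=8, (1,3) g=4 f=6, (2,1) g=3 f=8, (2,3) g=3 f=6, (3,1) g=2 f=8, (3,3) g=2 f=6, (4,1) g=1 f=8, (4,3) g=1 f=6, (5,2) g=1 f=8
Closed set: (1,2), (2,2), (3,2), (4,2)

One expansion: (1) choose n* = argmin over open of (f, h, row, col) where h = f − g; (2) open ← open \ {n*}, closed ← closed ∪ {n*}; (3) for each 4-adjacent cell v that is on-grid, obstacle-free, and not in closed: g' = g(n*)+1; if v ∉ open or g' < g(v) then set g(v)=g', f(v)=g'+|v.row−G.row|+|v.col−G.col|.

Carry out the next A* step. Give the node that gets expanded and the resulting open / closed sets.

expanded=(1,3); open=[(0,2) g=4 f=8, (0,3) g=5 f=8, (1,1) g=4 f=8, (2,1) g=3 f=8, (2,3) g=3 f=6, (3,1) g=2 f=8, (3,3) g=2 f=6, (4,1) g=1 f=8, (4,3) g=1 f=6, (5,2) g=1 f=8]; closed=[(1,2), (1,3), (2,2), (3,2), (4,2)]

step 1: expand (1,3) (f=6, h=2) → closed; open now [(0,2) g=4 f=8, (0,3) g=5 f=8, (1,1) g=4 f=8, (2,1) g=3 f=8, (2,3) g=3 f=6, (3,1) g=2 f=8, (3,3) g=2 f=6, (4,1) g=1 f=8, (4,3) g=1 f=6, (5,2) g=1 f=8]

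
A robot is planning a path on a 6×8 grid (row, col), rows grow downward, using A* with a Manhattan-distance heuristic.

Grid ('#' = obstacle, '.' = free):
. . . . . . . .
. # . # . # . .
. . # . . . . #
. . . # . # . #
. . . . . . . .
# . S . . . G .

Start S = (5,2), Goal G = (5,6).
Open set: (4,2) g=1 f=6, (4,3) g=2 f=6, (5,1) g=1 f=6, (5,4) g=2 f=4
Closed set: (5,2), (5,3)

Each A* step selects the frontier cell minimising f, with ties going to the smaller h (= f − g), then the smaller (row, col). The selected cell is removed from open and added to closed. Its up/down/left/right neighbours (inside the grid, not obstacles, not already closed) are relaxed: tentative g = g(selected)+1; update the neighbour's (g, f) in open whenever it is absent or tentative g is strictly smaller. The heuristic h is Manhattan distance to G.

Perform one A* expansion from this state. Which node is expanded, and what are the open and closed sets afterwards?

step 1: expand (5,4) (f=4, h=2) → closed; open now [(4,2) g=1 f=6, (4,3) g=2 f=6, (4,4) g=3 f=6, (5,1) g=1 f=6, (5,5) g=3 f=4]

expanded=(5,4); open=[(4,2) g=1 f=6, (4,3) g=2 f=6, (4,4) g=3 f=6, (5,1) g=1 f=6, (5,5) g=3 f=4]; closed=[(5,2), (5,3), (5,4)]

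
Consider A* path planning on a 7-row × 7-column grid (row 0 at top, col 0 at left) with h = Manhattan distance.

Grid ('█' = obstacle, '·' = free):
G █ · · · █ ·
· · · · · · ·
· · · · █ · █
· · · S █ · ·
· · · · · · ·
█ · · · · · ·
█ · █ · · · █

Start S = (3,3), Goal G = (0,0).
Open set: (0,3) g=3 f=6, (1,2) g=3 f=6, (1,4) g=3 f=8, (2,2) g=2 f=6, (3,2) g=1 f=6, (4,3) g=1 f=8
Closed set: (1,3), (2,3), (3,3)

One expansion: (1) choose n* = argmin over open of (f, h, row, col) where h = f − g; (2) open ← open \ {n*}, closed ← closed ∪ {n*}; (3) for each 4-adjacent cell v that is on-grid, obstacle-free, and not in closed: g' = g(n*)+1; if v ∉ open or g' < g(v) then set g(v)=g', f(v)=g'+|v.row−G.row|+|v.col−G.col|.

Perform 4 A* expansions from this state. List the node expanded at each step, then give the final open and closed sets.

order=[(0,3) → (0,2) → (1,2) → (1,1)]; open=[(0,4) g=4 f=8, (1,0) g=5 f=6, (1,4) g=3 f=8, (2,1) g=5 f=8, (2,2) g=2 f=6, (3,2) g=1 f=6, (4,3) g=1 f=8]; closed=[(0,2), (0,3), (1,1), (1,2), (1,3), (2,3), (3,3)]

step 1: expand (0,3) (f=6, h=3) → closed; open now [(0,2) g=4 f=6, (0,4) g=4 f=8, (1,2) g=3 f=6, (1,4) g=3 f=8, (2,2) g=2 f=6, (3,2) g=1 f=6, (4,3) g=1 f=8]
step 2: expand (0,2) (f=6, h=2) → closed; open now [(0,4) g=4 f=8, (1,2) g=3 f=6, (1,4) g=3 f=8, (2,2) g=2 f=6, (3,2) g=1 f=6, (4,3) g=1 f=8]
step 3: expand (1,2) (f=6, h=3) → closed; open now [(0,4) g=4 f=8, (1,1) g=4 f=6, (1,4) g=3 f=8, (2,2) g=2 f=6, (3,2) g=1 f=6, (4,3) g=1 f=8]
step 4: expand (1,1) (f=6, h=2) → closed; open now [(0,4) g=4 f=8, (1,0) g=5 f=6, (1,4) g=3 f=8, (2,1) g=5 f=8, (2,2) g=2 f=6, (3,2) g=1 f=6, (4,3) g=1 f=8]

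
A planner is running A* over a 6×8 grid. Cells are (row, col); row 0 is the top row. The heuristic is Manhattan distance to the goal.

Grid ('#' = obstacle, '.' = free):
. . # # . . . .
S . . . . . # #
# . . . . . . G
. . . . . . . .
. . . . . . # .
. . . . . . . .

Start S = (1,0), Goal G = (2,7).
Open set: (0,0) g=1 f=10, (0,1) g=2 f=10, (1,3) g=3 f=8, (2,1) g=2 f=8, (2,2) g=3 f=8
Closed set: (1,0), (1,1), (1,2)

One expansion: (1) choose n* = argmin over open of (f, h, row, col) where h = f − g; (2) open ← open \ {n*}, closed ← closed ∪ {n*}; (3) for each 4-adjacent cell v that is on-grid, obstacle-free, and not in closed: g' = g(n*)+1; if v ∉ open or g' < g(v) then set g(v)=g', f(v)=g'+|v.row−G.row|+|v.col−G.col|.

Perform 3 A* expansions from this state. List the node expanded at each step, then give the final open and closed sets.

order=[(1,3) → (1,4) → (1,5)]; open=[(0,0) g=1 f=10, (0,1) g=2 f=10, (0,4) g=5 f=10, (0,5) g=6 f=10, (2,1) g=2 f=8, (2,2) g=3 f=8, (2,3) g=4 f=8, (2,4) g=5 f=8, (2,5) g=6 f=8]; closed=[(1,0), (1,1), (1,2), (1,3), (1,4), (1,5)]

step 1: expand (1,3) (f=8, h=5) → closed; open now [(0,0) g=1 f=10, (0,1) g=2 f=10, (1,4) g=4 f=8, (2,1) g=2 f=8, (2,2) g=3 f=8, (2,3) g=4 f=8]
step 2: expand (1,4) (f=8, h=4) → closed; open now [(0,0) g=1 f=10, (0,1) g=2 f=10, (0,4) g=5 f=10, (1,5) g=5 f=8, (2,1) g=2 f=8, (2,2) g=3 f=8, (2,3) g=4 f=8, (2,4) g=5 f=8]
step 3: expand (1,5) (f=8, h=3) → closed; open now [(0,0) g=1 f=10, (0,1) g=2 f=10, (0,4) g=5 f=10, (0,5) g=6 f=10, (2,1) g=2 f=8, (2,2) g=3 f=8, (2,3) g=4 f=8, (2,4) g=5 f=8, (2,5) g=6 f=8]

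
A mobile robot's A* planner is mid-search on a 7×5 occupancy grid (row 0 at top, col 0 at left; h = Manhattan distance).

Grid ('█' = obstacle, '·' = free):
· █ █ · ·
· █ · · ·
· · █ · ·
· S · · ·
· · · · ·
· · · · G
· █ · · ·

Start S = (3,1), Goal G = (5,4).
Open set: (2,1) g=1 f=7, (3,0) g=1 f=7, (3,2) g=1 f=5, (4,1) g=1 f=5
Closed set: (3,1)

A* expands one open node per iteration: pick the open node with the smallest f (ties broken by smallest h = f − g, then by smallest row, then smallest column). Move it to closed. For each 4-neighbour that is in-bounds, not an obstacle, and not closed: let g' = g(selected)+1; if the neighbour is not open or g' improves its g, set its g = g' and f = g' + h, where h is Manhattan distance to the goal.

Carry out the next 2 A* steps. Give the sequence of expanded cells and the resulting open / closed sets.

step 1: expand (3,2) (f=5, h=4) → closed; open now [(2,1) g=1 f=7, (3,0) g=1 f=7, (3,3) g=2 f=5, (4,1) g=1 f=5, (4,2) g=2 f=5]
step 2: expand (3,3) (f=5, h=3) → closed; open now [(2,1) g=1 f=7, (2,3) g=3 f=7, (3,0) g=1 f=7, (3,4) g=3 f=5, (4,1) g=1 f=5, (4,2) g=2 f=5, (4,3) g=3 f=5]

order=[(3,2) → (3,3)]; open=[(2,1) g=1 f=7, (2,3) g=3 f=7, (3,0) g=1 f=7, (3,4) g=3 f=5, (4,1) g=1 f=5, (4,2) g=2 f=5, (4,3) g=3 f=5]; closed=[(3,1), (3,2), (3,3)]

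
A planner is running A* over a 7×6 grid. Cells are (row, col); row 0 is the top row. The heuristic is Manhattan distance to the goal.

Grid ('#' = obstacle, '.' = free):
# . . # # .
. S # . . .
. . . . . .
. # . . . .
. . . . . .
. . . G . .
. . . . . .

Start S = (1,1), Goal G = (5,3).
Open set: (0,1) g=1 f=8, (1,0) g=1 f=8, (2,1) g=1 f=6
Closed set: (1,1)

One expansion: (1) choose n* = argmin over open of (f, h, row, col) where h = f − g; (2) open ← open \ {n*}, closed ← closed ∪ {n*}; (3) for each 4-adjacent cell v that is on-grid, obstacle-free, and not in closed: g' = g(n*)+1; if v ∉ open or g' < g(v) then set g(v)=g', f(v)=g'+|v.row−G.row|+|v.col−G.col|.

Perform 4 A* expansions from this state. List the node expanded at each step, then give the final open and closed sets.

step 1: expand (2,1) (f=6, h=5) → closed; open now [(0,1) g=1 f=8, (1,0) g=1 f=8, (2,0) g=2 f=8, (2,2) g=2 f=6]
step 2: expand (2,2) (f=6, h=4) → closed; open now [(0,1) g=1 f=8, (1,0) g=1 f=8, (2,0) g=2 f=8, (2,3) g=3 f=6, (3,2) g=3 f=6]
step 3: expand (2,3) (f=6, h=3) → closed; open now [(0,1) g=1 f=8, (1,0) g=1 f=8, (1,3) g=4 f=8, (2,0) g=2 f=8, (2,4) g=4 f=8, (3,2) g=3 f=6, (3,3) g=4 f=6]
step 4: expand (3,3) (f=6, h=2) → closed; open now [(0,1) g=1 f=8, (1,0) g=1 f=8, (1,3) g=4 f=8, (2,0) g=2 f=8, (2,4) g=4 f=8, (3,2) g=3 f=6, (3,4) g=5 f=8, (4,3) g=5 f=6]

order=[(2,1) → (2,2) → (2,3) → (3,3)]; open=[(0,1) g=1 f=8, (1,0) g=1 f=8, (1,3) g=4 f=8, (2,0) g=2 f=8, (2,4) g=4 f=8, (3,2) g=3 f=6, (3,4) g=5 f=8, (4,3) g=5 f=6]; closed=[(1,1), (2,1), (2,2), (2,3), (3,3)]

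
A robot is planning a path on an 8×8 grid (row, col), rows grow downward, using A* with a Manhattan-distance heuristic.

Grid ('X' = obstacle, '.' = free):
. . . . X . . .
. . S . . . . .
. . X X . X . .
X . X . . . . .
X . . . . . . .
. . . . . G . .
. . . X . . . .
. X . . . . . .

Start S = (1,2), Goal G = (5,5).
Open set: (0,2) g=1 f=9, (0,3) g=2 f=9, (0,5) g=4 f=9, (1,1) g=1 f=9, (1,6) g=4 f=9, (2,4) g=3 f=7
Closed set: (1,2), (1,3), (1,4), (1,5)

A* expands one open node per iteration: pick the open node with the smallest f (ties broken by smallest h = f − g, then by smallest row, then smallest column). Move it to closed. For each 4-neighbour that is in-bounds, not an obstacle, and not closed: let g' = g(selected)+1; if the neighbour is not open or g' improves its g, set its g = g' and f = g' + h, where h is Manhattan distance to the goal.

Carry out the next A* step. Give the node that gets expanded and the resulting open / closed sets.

step 1: expand (2,4) (f=7, h=4) → closed; open now [(0,2) g=1 f=9, (0,3) g=2 f=9, (0,5) g=4 f=9, (1,1) g=1 f=9, (1,6) g=4 f=9, (3,4) g=4 f=7]

expanded=(2,4); open=[(0,2) g=1 f=9, (0,3) g=2 f=9, (0,5) g=4 f=9, (1,1) g=1 f=9, (1,6) g=4 f=9, (3,4) g=4 f=7]; closed=[(1,2), (1,3), (1,4), (1,5), (2,4)]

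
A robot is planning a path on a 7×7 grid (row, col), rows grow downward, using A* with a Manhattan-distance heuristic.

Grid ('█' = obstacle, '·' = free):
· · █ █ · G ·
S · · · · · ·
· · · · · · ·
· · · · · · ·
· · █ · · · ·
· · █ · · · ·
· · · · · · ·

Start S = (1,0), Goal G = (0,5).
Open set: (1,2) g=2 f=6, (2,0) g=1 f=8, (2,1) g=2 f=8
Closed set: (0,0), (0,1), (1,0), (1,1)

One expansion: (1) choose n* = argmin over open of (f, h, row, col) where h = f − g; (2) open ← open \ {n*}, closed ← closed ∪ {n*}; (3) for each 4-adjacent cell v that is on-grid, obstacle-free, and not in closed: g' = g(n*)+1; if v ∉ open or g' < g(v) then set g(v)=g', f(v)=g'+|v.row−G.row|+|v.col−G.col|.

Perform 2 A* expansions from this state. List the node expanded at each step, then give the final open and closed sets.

step 1: expand (1,2) (f=6, h=4) → closed; open now [(1,3) g=3 f=6, (2,0) g=1 f=8, (2,1) g=2 f=8, (2,2) g=3 f=8]
step 2: expand (1,3) (f=6, h=3) → closed; open now [(1,4) g=4 f=6, (2,0) g=1 f=8, (2,1) g=2 f=8, (2,2) g=3 f=8, (2,3) g=4 f=8]

order=[(1,2) → (1,3)]; open=[(1,4) g=4 f=6, (2,0) g=1 f=8, (2,1) g=2 f=8, (2,2) g=3 f=8, (2,3) g=4 f=8]; closed=[(0,0), (0,1), (1,0), (1,1), (1,2), (1,3)]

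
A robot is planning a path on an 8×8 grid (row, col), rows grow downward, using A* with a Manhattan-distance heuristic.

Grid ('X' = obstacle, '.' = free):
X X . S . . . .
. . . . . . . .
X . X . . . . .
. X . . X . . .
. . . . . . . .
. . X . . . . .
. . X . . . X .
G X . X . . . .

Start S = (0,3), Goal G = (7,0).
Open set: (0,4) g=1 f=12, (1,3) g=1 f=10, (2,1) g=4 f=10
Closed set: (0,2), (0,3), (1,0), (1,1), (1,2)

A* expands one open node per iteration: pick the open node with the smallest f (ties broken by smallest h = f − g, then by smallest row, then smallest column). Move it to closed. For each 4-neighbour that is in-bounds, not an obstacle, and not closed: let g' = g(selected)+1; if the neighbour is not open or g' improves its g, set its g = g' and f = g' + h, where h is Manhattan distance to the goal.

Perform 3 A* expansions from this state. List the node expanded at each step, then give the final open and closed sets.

order=[(2,1) → (1,3) → (2,3)]; open=[(0,4) g=1 f=12, (1,4) g=2 f=12, (2,4) g=3 f=12, (3,3) g=3 f=10]; closed=[(0,2), (0,3), (1,0), (1,1), (1,2), (1,3), (2,1), (2,3)]

step 1: expand (2,1) (f=10, h=6) → closed; open now [(0,4) g=1 f=12, (1,3) g=1 f=10]
step 2: expand (1,3) (f=10, h=9) → closed; open now [(0,4) g=1 f=12, (1,4) g=2 f=12, (2,3) g=2 f=10]
step 3: expand (2,3) (f=10, h=8) → closed; open now [(0,4) g=1 f=12, (1,4) g=2 f=12, (2,4) g=3 f=12, (3,3) g=3 f=10]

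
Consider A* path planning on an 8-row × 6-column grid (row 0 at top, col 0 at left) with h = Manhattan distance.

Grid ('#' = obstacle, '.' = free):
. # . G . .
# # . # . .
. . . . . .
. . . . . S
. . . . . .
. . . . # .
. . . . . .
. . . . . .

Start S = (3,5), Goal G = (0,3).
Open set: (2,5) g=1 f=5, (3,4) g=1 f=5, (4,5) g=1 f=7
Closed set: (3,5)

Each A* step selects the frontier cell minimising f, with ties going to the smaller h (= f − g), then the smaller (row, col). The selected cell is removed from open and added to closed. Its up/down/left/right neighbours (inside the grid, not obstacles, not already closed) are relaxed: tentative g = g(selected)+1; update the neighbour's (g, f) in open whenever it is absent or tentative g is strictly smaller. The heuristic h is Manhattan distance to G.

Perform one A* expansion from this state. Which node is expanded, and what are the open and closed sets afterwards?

expanded=(2,5); open=[(1,5) g=2 f=5, (2,4) g=2 f=5, (3,4) g=1 f=5, (4,5) g=1 f=7]; closed=[(2,5), (3,5)]

step 1: expand (2,5) (f=5, h=4) → closed; open now [(1,5) g=2 f=5, (2,4) g=2 f=5, (3,4) g=1 f=5, (4,5) g=1 f=7]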